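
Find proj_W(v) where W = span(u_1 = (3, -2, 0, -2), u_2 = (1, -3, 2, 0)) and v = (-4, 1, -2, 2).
proj_W(v) = (-484/157, 381/157, -50/157, 306/157)

Set up U = [u_1 | ... | u_2] ∈ R^(4×2). The projector onto W = col(U) is P = U (U^T U)^(-1) U^T.
Compute U^T U =
  [17, 9]
  [9, 14],
and U^T v = (-18, -11).
Solve U^T U · c = U^T v for the coefficients: c = (-153/157, -25/157). The projection is proj_W(v) = U c.
Check: (v - proj_W(v)) · u_1 = 0  (should be 0).
Check: (v - proj_W(v)) · u_2 = 0  (should be 0).
Result: proj_W(v) = (-484/157, 381/157, -50/157, 306/157).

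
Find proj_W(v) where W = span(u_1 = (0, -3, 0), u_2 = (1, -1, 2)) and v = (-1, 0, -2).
proj_W(v) = (-1, 0, -2)

Set up U = [u_1 | ... | u_2] ∈ R^(3×2). The projector onto W = col(U) is P = U (U^T U)^(-1) U^T.
Compute U^T U =
  [9, 3]
  [3, 6],
and U^T v = (0, -5).
Solve U^T U · c = U^T v for the coefficients: c = (1/3, -1). The projection is proj_W(v) = U c.
Check: (v - proj_W(v)) · u_1 = 0  (should be 0).
Check: (v - proj_W(v)) · u_2 = 0  (should be 0).
Result: proj_W(v) = (-1, 0, -2).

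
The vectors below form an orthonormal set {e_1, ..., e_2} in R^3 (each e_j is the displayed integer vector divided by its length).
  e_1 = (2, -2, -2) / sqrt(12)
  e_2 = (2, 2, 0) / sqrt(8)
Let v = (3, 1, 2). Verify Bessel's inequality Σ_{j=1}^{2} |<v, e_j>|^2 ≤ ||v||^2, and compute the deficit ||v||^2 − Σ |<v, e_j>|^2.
Σ |<v, e_j>|^2 = 8; ||v||^2 = 14; deficit = 6

Write each e_j = u_j / sqrt(<u_j, u_j>) where u_j is the displayed integer vector. Then <v, e_j> = <v, u_j> / sqrt(<u_j, u_j>), so |<v, e_j>|^2 = <v, u_j>^2 / <u_j, u_j>.
Coefficients: <v, e_1> = 0/sqrt(12), <v, e_2> = 8/sqrt(8).
Square and sum: Σ |<v, e_j>|^2 = 8.
Compute ||v||^2 = v·v = 14.
Deficit = 14 − 8 = 6 ≥ 0, confirming Bessel's inequality. (The deficit equals ||v − Σ <v,e_j> e_j||^2, the squared distance from v to span{e_j}.)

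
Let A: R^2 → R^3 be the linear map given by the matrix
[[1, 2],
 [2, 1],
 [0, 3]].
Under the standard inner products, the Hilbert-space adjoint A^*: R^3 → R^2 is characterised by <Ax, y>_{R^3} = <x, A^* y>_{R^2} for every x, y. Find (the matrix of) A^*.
A^* = A^T =
[[1, 2, 0],
 [2, 1, 3]]

For real matrices with standard dot products, the defining identity <Ax, y> = <x, A^* y> gives (Ax)^T y = x^T (A^*) y, i.e. x^T A^T y = x^T (A^*) y. Since this holds for all x, y, we must have A^* = A^T. Therefore
A^* =
[[1, 2, 0],
 [2, 1, 3]].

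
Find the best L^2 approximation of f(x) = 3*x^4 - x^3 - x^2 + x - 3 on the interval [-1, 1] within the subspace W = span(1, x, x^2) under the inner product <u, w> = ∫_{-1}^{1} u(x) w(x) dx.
g(x) = 11*x^2/7 + 2*x/5 - 114/35

The best approximation g ∈ W is the orthogonal projection of f onto W. Writing g = a_0 + a_1 x + a_2 x^2, the coefficients solve the normal equations G · a = b where
  G_{ij} = <φ_i, φ_j> and b_i = <f, φ_i>, with φ_0 = 1, φ_1 = x, φ_2 = x^2.
G =
  [2, 0, 2/3]
  [0, 2/3, 0]
  [2/3, 0, 2/5],
b = (-82/15, 4/15, -54/35).
Solving gives a_0 = -114/35, a_1 = 2/5, a_2 = 11/7, so
  g(x) = 11*x^2/7 + 2*x/5 - 114/35.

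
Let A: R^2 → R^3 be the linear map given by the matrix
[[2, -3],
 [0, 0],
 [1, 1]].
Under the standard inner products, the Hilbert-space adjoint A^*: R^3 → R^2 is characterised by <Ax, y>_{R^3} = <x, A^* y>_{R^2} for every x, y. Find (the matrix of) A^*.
A^* = A^T =
[[2, 0, 1],
 [-3, 0, 1]]

For real matrices with standard dot products, the defining identity <Ax, y> = <x, A^* y> gives (Ax)^T y = x^T (A^*) y, i.e. x^T A^T y = x^T (A^*) y. Since this holds for all x, y, we must have A^* = A^T. Therefore
A^* =
[[2, 0, 1],
 [-3, 0, 1]].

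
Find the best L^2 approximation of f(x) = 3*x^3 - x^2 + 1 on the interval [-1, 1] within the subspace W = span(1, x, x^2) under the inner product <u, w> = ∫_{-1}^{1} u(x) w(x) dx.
g(x) = -x^2 + 9*x/5 + 1

The best approximation g ∈ W is the orthogonal projection of f onto W. Writing g = a_0 + a_1 x + a_2 x^2, the coefficients solve the normal equations G · a = b where
  G_{ij} = <φ_i, φ_j> and b_i = <f, φ_i>, with φ_0 = 1, φ_1 = x, φ_2 = x^2.
G =
  [2, 0, 2/3]
  [0, 2/3, 0]
  [2/3, 0, 2/5],
b = (4/3, 6/5, 4/15).
Solving gives a_0 = 1, a_1 = 9/5, a_2 = -1, so
  g(x) = -x^2 + 9*x/5 + 1.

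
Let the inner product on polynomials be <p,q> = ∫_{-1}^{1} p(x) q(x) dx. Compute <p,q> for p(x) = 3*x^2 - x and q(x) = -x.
<p,q> = 2/3

Expand the product: p(x)·q(x) = -3*x^3 + x^2.
∫_{-1}^{1} of each monomial x^k gives [2/(k+1) if k even, 0 if k odd]. Integrating term-by-term (or equivalently evaluating the antiderivative F(x) = -3*x^4/4 + x^3/3 at the endpoints):
  F(1) − F(−1) = -5/12 − (-13/12) = 2/3.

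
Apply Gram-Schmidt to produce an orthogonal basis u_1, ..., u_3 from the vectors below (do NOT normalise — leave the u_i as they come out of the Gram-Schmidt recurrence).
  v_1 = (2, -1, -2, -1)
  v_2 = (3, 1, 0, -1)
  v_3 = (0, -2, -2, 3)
Orthogonal basis:
  u_1 = (2, -1, -2, -1)
  u_2 = (9/5, 8/5, 6/5, -2/5)
  u_3 = (39/37, -17/74, -11/37, 217/74)

Apply the Gram-Schmidt recurrence
  u_1 = v_1
  u_i = v_i − Σ_{j<i} ((v_i · u_j) / (u_j · u_j)) · u_j.

Step by step this gives:
  u_1 = (2, -1, -2, -1)
  u_2 = (9/5, 8/5, 6/5, -2/5)
  u_3 = (39/37, -17/74, -11/37, 217/74)

Orthogonality check:
  u_2 · u_1 = 0 (should be 0)
  u_3 · u_1 = 0 (should be 0)
  u_3 · u_2 = 0 (should be 0)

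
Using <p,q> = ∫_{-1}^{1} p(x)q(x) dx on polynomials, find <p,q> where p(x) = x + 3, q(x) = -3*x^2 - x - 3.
<p,q> = -74/3

Expand the product: p(x)·q(x) = -3*x^3 - 10*x^2 - 6*x - 9.
∫_{-1}^{1} of each monomial x^k gives [2/(k+1) if k even, 0 if k odd]. Integrating term-by-term (or equivalently evaluating the antiderivative F(x) = -3*x^4/4 - 10*x^3/3 - 3*x^2 - 9*x at the endpoints):
  F(1) − F(−1) = -193/12 − (103/12) = -74/3.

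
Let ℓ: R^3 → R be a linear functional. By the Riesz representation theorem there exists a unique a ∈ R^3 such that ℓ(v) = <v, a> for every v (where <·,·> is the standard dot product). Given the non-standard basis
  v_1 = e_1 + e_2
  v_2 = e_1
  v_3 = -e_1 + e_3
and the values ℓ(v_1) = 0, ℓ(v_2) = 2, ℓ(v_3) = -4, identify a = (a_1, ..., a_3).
a = (2, -2, -2)

Write a = (a_1, ..., a_3) in the standard basis. For each basis vector v_i, ℓ(v_i) = <v_i, a> is a linear equation in the a_j's. Collect the n equations into a matrix system V a = ℓ, where row i of V is v_i (expressed in the standard basis). Since V is invertible (lower-triangular with 1s on the diagonal, up to permutation), solve by back-substitution:
  V =
[[1, 1, 0],
 [1, 0, 0],
 [-1, 0, 1]]
  V a = (0, 2, -4)
Solving gives a = (2, -2, -2).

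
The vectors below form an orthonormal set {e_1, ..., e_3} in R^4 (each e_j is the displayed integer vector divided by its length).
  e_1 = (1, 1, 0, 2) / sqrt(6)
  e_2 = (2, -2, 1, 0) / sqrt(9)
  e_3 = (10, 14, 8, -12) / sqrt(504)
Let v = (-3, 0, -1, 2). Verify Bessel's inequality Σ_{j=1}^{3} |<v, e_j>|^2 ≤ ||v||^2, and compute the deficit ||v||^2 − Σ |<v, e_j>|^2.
Σ |<v, e_j>|^2 = 278/21; ||v||^2 = 14; deficit = 16/21

Write each e_j = u_j / sqrt(<u_j, u_j>) where u_j is the displayed integer vector. Then <v, e_j> = <v, u_j> / sqrt(<u_j, u_j>), so |<v, e_j>|^2 = <v, u_j>^2 / <u_j, u_j>.
Coefficients: <v, e_1> = 1/sqrt(6), <v, e_2> = -7/sqrt(9), <v, e_3> = -62/sqrt(504).
Square and sum: Σ |<v, e_j>|^2 = 278/21.
Compute ||v||^2 = v·v = 14.
Deficit = 14 − 278/21 = 16/21 ≥ 0, confirming Bessel's inequality. (The deficit equals ||v − Σ <v,e_j> e_j||^2, the squared distance from v to span{e_j}.)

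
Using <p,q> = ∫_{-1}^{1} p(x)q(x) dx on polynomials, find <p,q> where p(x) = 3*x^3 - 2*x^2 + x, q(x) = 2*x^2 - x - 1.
<p,q> = -32/15

Expand the product: p(x)·q(x) = 6*x^5 - 7*x^4 + x^3 + x^2 - x.
∫_{-1}^{1} of each monomial x^k gives [2/(k+1) if k even, 0 if k odd]. Integrating term-by-term (or equivalently evaluating the antiderivative F(x) = x^6 - 7*x^5/5 + x^4/4 + x^3/3 - x^2/2 at the endpoints):
  F(1) − F(−1) = -19/60 − (109/60) = -32/15.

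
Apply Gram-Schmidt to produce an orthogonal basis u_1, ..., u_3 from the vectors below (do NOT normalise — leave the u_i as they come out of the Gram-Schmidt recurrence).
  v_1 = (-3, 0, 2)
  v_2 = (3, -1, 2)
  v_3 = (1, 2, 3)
Orthogonal basis:
  u_1 = (-3, 0, 2)
  u_2 = (24/13, -1, 36/13)
  u_3 = (70/157, 420/157, 105/157)

Apply the Gram-Schmidt recurrence
  u_1 = v_1
  u_i = v_i − Σ_{j<i} ((v_i · u_j) / (u_j · u_j)) · u_j.

Step by step this gives:
  u_1 = (-3, 0, 2)
  u_2 = (24/13, -1, 36/13)
  u_3 = (70/157, 420/157, 105/157)

Orthogonality check:
  u_2 · u_1 = 0 (should be 0)
  u_3 · u_1 = 0 (should be 0)
  u_3 · u_2 = 0 (should be 0)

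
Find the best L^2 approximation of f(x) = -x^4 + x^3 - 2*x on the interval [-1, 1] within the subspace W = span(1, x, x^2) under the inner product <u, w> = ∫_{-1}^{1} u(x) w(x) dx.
g(x) = -6*x^2/7 - 7*x/5 + 3/35

The best approximation g ∈ W is the orthogonal projection of f onto W. Writing g = a_0 + a_1 x + a_2 x^2, the coefficients solve the normal equations G · a = b where
  G_{ij} = <φ_i, φ_j> and b_i = <f, φ_i>, with φ_0 = 1, φ_1 = x, φ_2 = x^2.
G =
  [2, 0, 2/3]
  [0, 2/3, 0]
  [2/3, 0, 2/5],
b = (-2/5, -14/15, -2/7).
Solving gives a_0 = 3/35, a_1 = -7/5, a_2 = -6/7, so
  g(x) = -6*x^2/7 - 7*x/5 + 3/35.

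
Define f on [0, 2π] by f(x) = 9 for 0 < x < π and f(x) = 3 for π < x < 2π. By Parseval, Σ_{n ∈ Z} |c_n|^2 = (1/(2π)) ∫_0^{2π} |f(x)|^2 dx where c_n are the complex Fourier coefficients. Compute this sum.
Σ |c_n|^2 = 45

Parseval equates the L^2 energy of f (normalised by 1/(2π)) with the ℓ^2 sum of its Fourier coefficients: (1/(2π)) ∫_0^{2π} |f|^2 = Σ |c_n|^2.
Compute the left side: (1/(2π)) [∫_0^π 9^2 dx + ∫_π^{2π} 3^2 dx] = (1/(2π)) · (81π + 9π) = (81 + 9)/2 = 45.
So Σ_{n ∈ Z} |c_n|^2 = 45.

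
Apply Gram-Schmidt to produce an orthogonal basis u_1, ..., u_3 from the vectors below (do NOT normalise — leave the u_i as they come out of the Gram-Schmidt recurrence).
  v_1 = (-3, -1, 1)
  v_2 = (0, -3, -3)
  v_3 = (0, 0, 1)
Orthogonal basis:
  u_1 = (-3, -1, 1)
  u_2 = (0, -3, -3)
  u_3 = (3/11, -9/22, 9/22)

Apply the Gram-Schmidt recurrence
  u_1 = v_1
  u_i = v_i − Σ_{j<i} ((v_i · u_j) / (u_j · u_j)) · u_j.

Step by step this gives:
  u_1 = (-3, -1, 1)
  u_2 = (0, -3, -3)
  u_3 = (3/11, -9/22, 9/22)

Orthogonality check:
  u_2 · u_1 = 0 (should be 0)
  u_3 · u_1 = 0 (should be 0)
  u_3 · u_2 = 0 (should be 0)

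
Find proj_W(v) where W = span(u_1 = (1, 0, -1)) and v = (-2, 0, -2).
proj_W(v) = (0, 0, 0)

Set up U = [u_1 | ... | u_1] ∈ R^(3×1). The projector onto W = col(U) is P = U (U^T U)^(-1) U^T.
Compute U^T U =
  [2],
and U^T v = (0).
Solve U^T U · c = U^T v for the coefficients: c = (0). The projection is proj_W(v) = U c.
Check: (v - proj_W(v)) · u_1 = 0  (should be 0).
Result: proj_W(v) = (0, 0, 0).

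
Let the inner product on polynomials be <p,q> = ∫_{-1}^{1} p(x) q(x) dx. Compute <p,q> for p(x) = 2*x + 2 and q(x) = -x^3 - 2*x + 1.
<p,q> = 8/15

Expand the product: p(x)·q(x) = -2*x^4 - 2*x^3 - 4*x^2 - 2*x + 2.
∫_{-1}^{1} of each monomial x^k gives [2/(k+1) if k even, 0 if k odd]. Integrating term-by-term (or equivalently evaluating the antiderivative F(x) = -2*x^5/5 - x^4/2 - 4*x^3/3 - x^2 + 2*x at the endpoints):
  F(1) − F(−1) = -37/30 − (-53/30) = 8/15.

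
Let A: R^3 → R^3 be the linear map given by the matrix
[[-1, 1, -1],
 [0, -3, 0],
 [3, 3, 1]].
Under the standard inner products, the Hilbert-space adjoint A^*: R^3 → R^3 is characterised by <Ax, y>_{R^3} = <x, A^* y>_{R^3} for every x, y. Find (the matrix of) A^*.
A^* = A^T =
[[-1, 0, 3],
 [1, -3, 3],
 [-1, 0, 1]]

For real matrices with standard dot products, the defining identity <Ax, y> = <x, A^* y> gives (Ax)^T y = x^T (A^*) y, i.e. x^T A^T y = x^T (A^*) y. Since this holds for all x, y, we must have A^* = A^T. Therefore
A^* =
[[-1, 0, 3],
 [1, -3, 3],
 [-1, 0, 1]].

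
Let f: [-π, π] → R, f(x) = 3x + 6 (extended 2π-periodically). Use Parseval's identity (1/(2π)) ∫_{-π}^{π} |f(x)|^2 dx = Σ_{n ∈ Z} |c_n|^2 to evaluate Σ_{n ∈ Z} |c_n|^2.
Σ |c_n|^2 = 3π^2 + 36

Expand and integrate term by term over [-π, π]:
  ∫ (3x)^2 dx = 9·(2π^3/3); ∫ 2·3·(6)·x dx = 0 (odd integrand); ∫ 6^2 dx = 36·2π.
So (1/(2π)) ∫_{-π}^{π} (3x + 6)^2 dx = 9π^2/3 + 36 = 3π^2 + 36.
Parseval ⇒ Σ |c_n|^2 = 3π^2 + 36.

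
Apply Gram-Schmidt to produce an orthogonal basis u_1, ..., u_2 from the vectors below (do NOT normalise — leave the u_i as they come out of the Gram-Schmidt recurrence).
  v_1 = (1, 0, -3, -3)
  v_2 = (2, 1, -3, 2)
Orthogonal basis:
  u_1 = (1, 0, -3, -3)
  u_2 = (33/19, 1, -42/19, 53/19)

Apply the Gram-Schmidt recurrence
  u_1 = v_1
  u_i = v_i − Σ_{j<i} ((v_i · u_j) / (u_j · u_j)) · u_j.

Step by step this gives:
  u_1 = (1, 0, -3, -3)
  u_2 = (33/19, 1, -42/19, 53/19)

Orthogonality check:
  u_2 · u_1 = 0 (should be 0)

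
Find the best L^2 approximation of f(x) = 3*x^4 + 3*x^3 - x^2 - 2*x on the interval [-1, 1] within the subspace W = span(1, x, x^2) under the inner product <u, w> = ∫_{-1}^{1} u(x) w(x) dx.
g(x) = 11*x^2/7 - x/5 - 9/35

The best approximation g ∈ W is the orthogonal projection of f onto W. Writing g = a_0 + a_1 x + a_2 x^2, the coefficients solve the normal equations G · a = b where
  G_{ij} = <φ_i, φ_j> and b_i = <f, φ_i>, with φ_0 = 1, φ_1 = x, φ_2 = x^2.
G =
  [2, 0, 2/3]
  [0, 2/3, 0]
  [2/3, 0, 2/5],
b = (8/15, -2/15, 16/35).
Solving gives a_0 = -9/35, a_1 = -1/5, a_2 = 11/7, so
  g(x) = 11*x^2/7 - x/5 - 9/35.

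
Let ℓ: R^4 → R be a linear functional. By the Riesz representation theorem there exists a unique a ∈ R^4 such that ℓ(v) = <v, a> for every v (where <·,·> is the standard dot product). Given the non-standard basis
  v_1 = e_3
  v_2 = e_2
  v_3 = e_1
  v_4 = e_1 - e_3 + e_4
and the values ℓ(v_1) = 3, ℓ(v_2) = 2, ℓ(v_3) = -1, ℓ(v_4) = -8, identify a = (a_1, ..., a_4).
a = (-1, 2, 3, -4)

Write a = (a_1, ..., a_4) in the standard basis. For each basis vector v_i, ℓ(v_i) = <v_i, a> is a linear equation in the a_j's. Collect the n equations into a matrix system V a = ℓ, where row i of V is v_i (expressed in the standard basis). Since V is invertible (lower-triangular with 1s on the diagonal, up to permutation), solve by back-substitution:
  V =
[[0, 0, 1, 0],
 [0, 1, 0, 0],
 [1, 0, 0, 0],
 [1, 0, -1, 1]]
  V a = (3, 2, -1, -8)
Solving gives a = (-1, 2, 3, -4).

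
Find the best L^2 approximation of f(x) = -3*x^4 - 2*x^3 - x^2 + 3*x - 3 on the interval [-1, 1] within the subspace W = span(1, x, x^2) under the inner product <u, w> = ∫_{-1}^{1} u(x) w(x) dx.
g(x) = -25*x^2/7 + 9*x/5 - 96/35

The best approximation g ∈ W is the orthogonal projection of f onto W. Writing g = a_0 + a_1 x + a_2 x^2, the coefficients solve the normal equations G · a = b where
  G_{ij} = <φ_i, φ_j> and b_i = <f, φ_i>, with φ_0 = 1, φ_1 = x, φ_2 = x^2.
G =
  [2, 0, 2/3]
  [0, 2/3, 0]
  [2/3, 0, 2/5],
b = (-118/15, 6/5, -114/35).
Solving gives a_0 = -96/35, a_1 = 9/5, a_2 = -25/7, so
  g(x) = -25*x^2/7 + 9*x/5 - 96/35.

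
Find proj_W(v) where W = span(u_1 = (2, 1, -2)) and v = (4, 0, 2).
proj_W(v) = (8/9, 4/9, -8/9)

Set up U = [u_1 | ... | u_1] ∈ R^(3×1). The projector onto W = col(U) is P = U (U^T U)^(-1) U^T.
Compute U^T U =
  [9],
and U^T v = (4).
Solve U^T U · c = U^T v for the coefficients: c = (4/9). The projection is proj_W(v) = U c.
Check: (v - proj_W(v)) · u_1 = 0  (should be 0).
Result: proj_W(v) = (8/9, 4/9, -8/9).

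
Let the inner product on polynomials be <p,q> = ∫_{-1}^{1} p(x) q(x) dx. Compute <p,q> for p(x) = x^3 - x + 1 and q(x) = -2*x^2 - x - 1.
<p,q> = -46/15

Expand the product: p(x)·q(x) = -2*x^5 - x^4 + x^3 - x^2 - 1.
∫_{-1}^{1} of each monomial x^k gives [2/(k+1) if k even, 0 if k odd]. Integrating term-by-term (or equivalently evaluating the antiderivative F(x) = -x^6/3 - x^5/5 + x^4/4 - x^3/3 - x at the endpoints):
  F(1) − F(−1) = -97/60 − (29/20) = -46/15.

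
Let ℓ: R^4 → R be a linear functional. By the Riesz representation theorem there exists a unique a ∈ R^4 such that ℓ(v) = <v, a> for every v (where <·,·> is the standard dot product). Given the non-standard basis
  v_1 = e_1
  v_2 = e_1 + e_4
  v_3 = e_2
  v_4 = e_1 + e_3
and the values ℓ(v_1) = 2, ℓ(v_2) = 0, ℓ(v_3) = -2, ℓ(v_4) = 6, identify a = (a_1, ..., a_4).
a = (2, -2, 4, -2)

Write a = (a_1, ..., a_4) in the standard basis. For each basis vector v_i, ℓ(v_i) = <v_i, a> is a linear equation in the a_j's. Collect the n equations into a matrix system V a = ℓ, where row i of V is v_i (expressed in the standard basis). Since V is invertible (lower-triangular with 1s on the diagonal, up to permutation), solve by back-substitution:
  V =
[[1, 0, 0, 0],
 [1, 0, 0, 1],
 [0, 1, 0, 0],
 [1, 0, 1, 0]]
  V a = (2, 0, -2, 6)
Solving gives a = (2, -2, 4, -2).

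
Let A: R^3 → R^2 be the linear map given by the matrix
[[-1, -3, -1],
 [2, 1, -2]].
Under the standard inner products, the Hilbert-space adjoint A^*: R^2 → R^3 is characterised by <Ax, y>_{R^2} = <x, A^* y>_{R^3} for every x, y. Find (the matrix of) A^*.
A^* = A^T =
[[-1, 2],
 [-3, 1],
 [-1, -2]]

For real matrices with standard dot products, the defining identity <Ax, y> = <x, A^* y> gives (Ax)^T y = x^T (A^*) y, i.e. x^T A^T y = x^T (A^*) y. Since this holds for all x, y, we must have A^* = A^T. Therefore
A^* =
[[-1, 2],
 [-3, 1],
 [-1, -2]].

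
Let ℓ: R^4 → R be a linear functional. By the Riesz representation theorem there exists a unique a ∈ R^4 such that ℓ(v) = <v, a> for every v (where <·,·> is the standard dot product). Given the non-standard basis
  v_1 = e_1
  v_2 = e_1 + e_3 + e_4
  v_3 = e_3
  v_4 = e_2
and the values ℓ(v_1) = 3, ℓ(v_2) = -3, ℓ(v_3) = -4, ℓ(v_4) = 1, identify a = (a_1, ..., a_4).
a = (3, 1, -4, -2)

Write a = (a_1, ..., a_4) in the standard basis. For each basis vector v_i, ℓ(v_i) = <v_i, a> is a linear equation in the a_j's. Collect the n equations into a matrix system V a = ℓ, where row i of V is v_i (expressed in the standard basis). Since V is invertible (lower-triangular with 1s on the diagonal, up to permutation), solve by back-substitution:
  V =
[[1, 0, 0, 0],
 [1, 0, 1, 1],
 [0, 0, 1, 0],
 [0, 1, 0, 0]]
  V a = (3, -3, -4, 1)
Solving gives a = (3, 1, -4, -2).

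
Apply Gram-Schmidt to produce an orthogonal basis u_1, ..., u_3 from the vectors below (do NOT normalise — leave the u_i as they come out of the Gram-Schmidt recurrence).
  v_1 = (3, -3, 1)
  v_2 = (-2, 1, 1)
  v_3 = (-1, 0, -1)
Orthogonal basis:
  u_1 = (3, -3, 1)
  u_2 = (-14/19, -5/19, 27/19)
  u_3 = (-14/25, -7/10, -21/50)

Apply the Gram-Schmidt recurrence
  u_1 = v_1
  u_i = v_i − Σ_{j<i} ((v_i · u_j) / (u_j · u_j)) · u_j.

Step by step this gives:
  u_1 = (3, -3, 1)
  u_2 = (-14/19, -5/19, 27/19)
  u_3 = (-14/25, -7/10, -21/50)

Orthogonality check:
  u_2 · u_1 = 0 (should be 0)
  u_3 · u_1 = 0 (should be 0)
  u_3 · u_2 = 0 (should be 0)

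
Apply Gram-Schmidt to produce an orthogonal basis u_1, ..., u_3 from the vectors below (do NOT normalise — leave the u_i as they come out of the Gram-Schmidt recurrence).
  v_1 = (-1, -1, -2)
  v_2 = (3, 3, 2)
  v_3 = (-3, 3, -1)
Orthogonal basis:
  u_1 = (-1, -1, -2)
  u_2 = (4/3, 4/3, -4/3)
  u_3 = (-3, 3, 0)

Apply the Gram-Schmidt recurrence
  u_1 = v_1
  u_i = v_i − Σ_{j<i} ((v_i · u_j) / (u_j · u_j)) · u_j.

Step by step this gives:
  u_1 = (-1, -1, -2)
  u_2 = (4/3, 4/3, -4/3)
  u_3 = (-3, 3, 0)

Orthogonality check:
  u_2 · u_1 = 0 (should be 0)
  u_3 · u_1 = 0 (should be 0)
  u_3 · u_2 = 0 (should be 0)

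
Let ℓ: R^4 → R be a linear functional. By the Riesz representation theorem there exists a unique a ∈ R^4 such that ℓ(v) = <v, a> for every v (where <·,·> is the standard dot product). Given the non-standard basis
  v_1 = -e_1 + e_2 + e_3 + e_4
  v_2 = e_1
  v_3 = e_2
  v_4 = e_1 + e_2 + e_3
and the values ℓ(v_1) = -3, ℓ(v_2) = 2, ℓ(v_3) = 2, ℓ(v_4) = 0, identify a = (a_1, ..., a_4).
a = (2, 2, -4, 1)

Write a = (a_1, ..., a_4) in the standard basis. For each basis vector v_i, ℓ(v_i) = <v_i, a> is a linear equation in the a_j's. Collect the n equations into a matrix system V a = ℓ, where row i of V is v_i (expressed in the standard basis). Since V is invertible (lower-triangular with 1s on the diagonal, up to permutation), solve by back-substitution:
  V =
[[-1, 1, 1, 1],
 [1, 0, 0, 0],
 [0, 1, 0, 0],
 [1, 1, 1, 0]]
  V a = (-3, 2, 2, 0)
Solving gives a = (2, 2, -4, 1).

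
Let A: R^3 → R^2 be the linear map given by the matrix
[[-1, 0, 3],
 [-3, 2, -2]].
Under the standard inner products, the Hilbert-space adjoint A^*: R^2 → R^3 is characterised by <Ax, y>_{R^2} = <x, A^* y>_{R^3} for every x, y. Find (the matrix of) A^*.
A^* = A^T =
[[-1, -3],
 [0, 2],
 [3, -2]]

For real matrices with standard dot products, the defining identity <Ax, y> = <x, A^* y> gives (Ax)^T y = x^T (A^*) y, i.e. x^T A^T y = x^T (A^*) y. Since this holds for all x, y, we must have A^* = A^T. Therefore
A^* =
[[-1, -3],
 [0, 2],
 [3, -2]].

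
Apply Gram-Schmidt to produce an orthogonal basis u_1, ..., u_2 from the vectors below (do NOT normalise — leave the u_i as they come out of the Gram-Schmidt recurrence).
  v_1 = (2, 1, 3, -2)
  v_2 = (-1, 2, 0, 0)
Orthogonal basis:
  u_1 = (2, 1, 3, -2)
  u_2 = (-1, 2, 0, 0)

Apply the Gram-Schmidt recurrence
  u_1 = v_1
  u_i = v_i − Σ_{j<i} ((v_i · u_j) / (u_j · u_j)) · u_j.

Step by step this gives:
  u_1 = (2, 1, 3, -2)
  u_2 = (-1, 2, 0, 0)

Orthogonality check:
  u_2 · u_1 = 0 (should be 0)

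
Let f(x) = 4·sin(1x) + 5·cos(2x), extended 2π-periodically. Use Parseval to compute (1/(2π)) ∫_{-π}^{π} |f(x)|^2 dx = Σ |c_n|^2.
Σ |c_n|^2 = 41/2

Expand |f|^2 and use orthogonality of {sin(nx), cos(mx)} on [-π, π]:
  ∫_{-π}^{π} sin(nx)^2 dx = π, ∫ cos(mx)^2 dx = π, and cross terms integrate to 0.
So ∫_{-π}^{π} f(x)^2 dx = 4^2 · π + 5^2 · π = (16 + 25)π.
Divide by 2π: (16 + 25)/2 = 41/2.
By Parseval, this equals Σ |c_n|^2.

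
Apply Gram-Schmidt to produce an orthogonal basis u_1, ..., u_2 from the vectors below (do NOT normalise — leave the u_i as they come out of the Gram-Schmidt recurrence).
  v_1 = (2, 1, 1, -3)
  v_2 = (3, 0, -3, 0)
Orthogonal basis:
  u_1 = (2, 1, 1, -3)
  u_2 = (13/5, -1/5, -16/5, 3/5)

Apply the Gram-Schmidt recurrence
  u_1 = v_1
  u_i = v_i − Σ_{j<i} ((v_i · u_j) / (u_j · u_j)) · u_j.

Step by step this gives:
  u_1 = (2, 1, 1, -3)
  u_2 = (13/5, -1/5, -16/5, 3/5)

Orthogonality check:
  u_2 · u_1 = 0 (should be 0)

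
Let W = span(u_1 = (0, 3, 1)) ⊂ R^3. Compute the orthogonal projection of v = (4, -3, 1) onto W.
proj_W(v) = (0, -12/5, -4/5)

Set up U = [u_1 | ... | u_1] ∈ R^(3×1). The projector onto W = col(U) is P = U (U^T U)^(-1) U^T.
Compute U^T U =
  [10],
and U^T v = (-8).
Solve U^T U · c = U^T v for the coefficients: c = (-4/5). The projection is proj_W(v) = U c.
Check: (v - proj_W(v)) · u_1 = 0  (should be 0).
Result: proj_W(v) = (0, -12/5, -4/5).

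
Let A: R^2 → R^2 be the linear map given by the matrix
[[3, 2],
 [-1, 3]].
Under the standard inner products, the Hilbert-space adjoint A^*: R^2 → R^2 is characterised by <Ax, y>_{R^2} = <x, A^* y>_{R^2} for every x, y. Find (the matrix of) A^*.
A^* = A^T =
[[3, -1],
 [2, 3]]

For real matrices with standard dot products, the defining identity <Ax, y> = <x, A^* y> gives (Ax)^T y = x^T (A^*) y, i.e. x^T A^T y = x^T (A^*) y. Since this holds for all x, y, we must have A^* = A^T. Therefore
A^* =
[[3, -1],
 [2, 3]].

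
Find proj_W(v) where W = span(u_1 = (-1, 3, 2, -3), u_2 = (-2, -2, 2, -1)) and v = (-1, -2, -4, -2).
proj_W(v) = (49/290, -63/58, -14/29, 126/145)

Set up U = [u_1 | ... | u_2] ∈ R^(4×2). The projector onto W = col(U) is P = U (U^T U)^(-1) U^T.
Compute U^T U =
  [23, 3]
  [3, 13],
and U^T v = (-7, 0).
Solve U^T U · c = U^T v for the coefficients: c = (-91/290, 21/290). The projection is proj_W(v) = U c.
Check: (v - proj_W(v)) · u_1 = 0  (should be 0).
Check: (v - proj_W(v)) · u_2 = 0  (should be 0).
Result: proj_W(v) = (49/290, -63/58, -14/29, 126/145).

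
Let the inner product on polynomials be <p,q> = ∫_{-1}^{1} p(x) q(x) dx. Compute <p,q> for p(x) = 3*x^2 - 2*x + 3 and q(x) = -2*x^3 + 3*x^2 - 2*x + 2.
<p,q> = 448/15

Expand the product: p(x)·q(x) = -6*x^5 + 13*x^4 - 18*x^3 + 19*x^2 - 10*x + 6.
∫_{-1}^{1} of each monomial x^k gives [2/(k+1) if k even, 0 if k odd]. Integrating term-by-term (or equivalently evaluating the antiderivative F(x) = -x^6 + 13*x^5/5 - 9*x^4/2 + 19*x^3/3 - 5*x^2 + 6*x at the endpoints):
  F(1) − F(−1) = 133/30 − (-763/30) = 448/15.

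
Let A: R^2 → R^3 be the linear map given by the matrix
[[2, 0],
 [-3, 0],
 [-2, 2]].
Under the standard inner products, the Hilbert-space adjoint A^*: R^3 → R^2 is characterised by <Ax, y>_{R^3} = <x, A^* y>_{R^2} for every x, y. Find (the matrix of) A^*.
A^* = A^T =
[[2, -3, -2],
 [0, 0, 2]]

For real matrices with standard dot products, the defining identity <Ax, y> = <x, A^* y> gives (Ax)^T y = x^T (A^*) y, i.e. x^T A^T y = x^T (A^*) y. Since this holds for all x, y, we must have A^* = A^T. Therefore
A^* =
[[2, -3, -2],
 [0, 0, 2]].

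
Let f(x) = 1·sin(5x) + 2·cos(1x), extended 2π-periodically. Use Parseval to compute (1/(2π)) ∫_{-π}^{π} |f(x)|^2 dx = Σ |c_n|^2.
Σ |c_n|^2 = 5/2

Expand |f|^2 and use orthogonality of {sin(nx), cos(mx)} on [-π, π]:
  ∫_{-π}^{π} sin(nx)^2 dx = π, ∫ cos(mx)^2 dx = π, and cross terms integrate to 0.
So ∫_{-π}^{π} f(x)^2 dx = 1^2 · π + 2^2 · π = (1 + 4)π.
Divide by 2π: (1 + 4)/2 = 5/2.
By Parseval, this equals Σ |c_n|^2.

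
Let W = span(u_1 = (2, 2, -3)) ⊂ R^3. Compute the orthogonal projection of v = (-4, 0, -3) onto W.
proj_W(v) = (2/17, 2/17, -3/17)

Set up U = [u_1 | ... | u_1] ∈ R^(3×1). The projector onto W = col(U) is P = U (U^T U)^(-1) U^T.
Compute U^T U =
  [17],
and U^T v = (1).
Solve U^T U · c = U^T v for the coefficients: c = (1/17). The projection is proj_W(v) = U c.
Check: (v - proj_W(v)) · u_1 = 0  (should be 0).
Result: proj_W(v) = (2/17, 2/17, -3/17).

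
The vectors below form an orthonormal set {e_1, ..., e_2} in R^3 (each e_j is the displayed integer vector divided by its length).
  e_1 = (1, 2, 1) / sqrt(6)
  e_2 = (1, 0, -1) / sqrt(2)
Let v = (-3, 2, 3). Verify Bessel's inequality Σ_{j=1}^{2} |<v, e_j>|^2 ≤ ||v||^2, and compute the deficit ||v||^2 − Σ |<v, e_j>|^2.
Σ |<v, e_j>|^2 = 62/3; ||v||^2 = 22; deficit = 4/3

Write each e_j = u_j / sqrt(<u_j, u_j>) where u_j is the displayed integer vector. Then <v, e_j> = <v, u_j> / sqrt(<u_j, u_j>), so |<v, e_j>|^2 = <v, u_j>^2 / <u_j, u_j>.
Coefficients: <v, e_1> = 4/sqrt(6), <v, e_2> = -6/sqrt(2).
Square and sum: Σ |<v, e_j>|^2 = 62/3.
Compute ||v||^2 = v·v = 22.
Deficit = 22 − 62/3 = 4/3 ≥ 0, confirming Bessel's inequality. (The deficit equals ||v − Σ <v,e_j> e_j||^2, the squared distance from v to span{e_j}.)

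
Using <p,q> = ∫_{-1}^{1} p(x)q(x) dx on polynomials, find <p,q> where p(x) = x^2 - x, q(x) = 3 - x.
<p,q> = 8/3

Expand the product: p(x)·q(x) = -x^3 + 4*x^2 - 3*x.
∫_{-1}^{1} of each monomial x^k gives [2/(k+1) if k even, 0 if k odd]. Integrating term-by-term (or equivalently evaluating the antiderivative F(x) = -x^4/4 + 4*x^3/3 - 3*x^2/2 at the endpoints):
  F(1) − F(−1) = -5/12 − (-37/12) = 8/3.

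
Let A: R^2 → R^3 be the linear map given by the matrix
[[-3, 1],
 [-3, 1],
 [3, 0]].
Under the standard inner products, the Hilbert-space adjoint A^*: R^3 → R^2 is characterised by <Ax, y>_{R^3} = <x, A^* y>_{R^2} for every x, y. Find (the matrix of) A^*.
A^* = A^T =
[[-3, -3, 3],
 [1, 1, 0]]

For real matrices with standard dot products, the defining identity <Ax, y> = <x, A^* y> gives (Ax)^T y = x^T (A^*) y, i.e. x^T A^T y = x^T (A^*) y. Since this holds for all x, y, we must have A^* = A^T. Therefore
A^* =
[[-3, -3, 3],
 [1, 1, 0]].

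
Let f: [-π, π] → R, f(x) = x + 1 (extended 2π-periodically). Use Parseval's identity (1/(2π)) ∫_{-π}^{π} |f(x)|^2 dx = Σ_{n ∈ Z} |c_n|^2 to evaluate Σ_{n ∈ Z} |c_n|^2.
Σ |c_n|^2 = π^2/3 + 1

Expand and integrate term by term over [-π, π]:
  ∫ (x)^2 dx = 1·(2π^3/3); ∫ 2·1·(1)·x dx = 0 (odd integrand); ∫ 1^2 dx = 1·2π.
So (1/(2π)) ∫_{-π}^{π} (x + 1)^2 dx = 1π^2/3 + 1 = π^2/3 + 1.
Parseval ⇒ Σ |c_n|^2 = π^2/3 + 1.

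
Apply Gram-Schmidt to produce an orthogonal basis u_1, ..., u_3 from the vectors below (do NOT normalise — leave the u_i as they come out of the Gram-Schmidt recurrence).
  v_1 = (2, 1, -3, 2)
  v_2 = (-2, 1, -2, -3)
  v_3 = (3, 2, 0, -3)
Orthogonal basis:
  u_1 = (2, 1, -3, 2)
  u_2 = (-5/3, 7/6, -5/2, -8/3)
  u_3 = (23/7, 23/15, 23/21, -253/105)

Apply the Gram-Schmidt recurrence
  u_1 = v_1
  u_i = v_i − Σ_{j<i} ((v_i · u_j) / (u_j · u_j)) · u_j.

Step by step this gives:
  u_1 = (2, 1, -3, 2)
  u_2 = (-5/3, 7/6, -5/2, -8/3)
  u_3 = (23/7, 23/15, 23/21, -253/105)

Orthogonality check:
  u_2 · u_1 = 0 (should be 0)
  u_3 · u_1 = 0 (should be 0)
  u_3 · u_2 = 0 (should be 0)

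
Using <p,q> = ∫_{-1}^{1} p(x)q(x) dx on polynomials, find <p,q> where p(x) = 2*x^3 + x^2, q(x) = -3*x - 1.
<p,q> = -46/15

Expand the product: p(x)·q(x) = -6*x^4 - 5*x^3 - x^2.
∫_{-1}^{1} of each monomial x^k gives [2/(k+1) if k even, 0 if k odd]. Integrating term-by-term (or equivalently evaluating the antiderivative F(x) = -6*x^5/5 - 5*x^4/4 - x^3/3 at the endpoints):
  F(1) − F(−1) = -167/60 − (17/60) = -46/15.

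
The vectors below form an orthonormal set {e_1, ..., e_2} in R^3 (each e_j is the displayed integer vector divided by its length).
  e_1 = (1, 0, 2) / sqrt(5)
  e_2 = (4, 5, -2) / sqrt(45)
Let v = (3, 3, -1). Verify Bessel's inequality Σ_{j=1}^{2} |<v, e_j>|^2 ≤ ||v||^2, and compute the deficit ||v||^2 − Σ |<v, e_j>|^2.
Σ |<v, e_j>|^2 = 170/9; ||v||^2 = 19; deficit = 1/9

Write each e_j = u_j / sqrt(<u_j, u_j>) where u_j is the displayed integer vector. Then <v, e_j> = <v, u_j> / sqrt(<u_j, u_j>), so |<v, e_j>|^2 = <v, u_j>^2 / <u_j, u_j>.
Coefficients: <v, e_1> = 1/sqrt(5), <v, e_2> = 29/sqrt(45).
Square and sum: Σ |<v, e_j>|^2 = 170/9.
Compute ||v||^2 = v·v = 19.
Deficit = 19 − 170/9 = 1/9 ≥ 0, confirming Bessel's inequality. (The deficit equals ||v − Σ <v,e_j> e_j||^2, the squared distance from v to span{e_j}.)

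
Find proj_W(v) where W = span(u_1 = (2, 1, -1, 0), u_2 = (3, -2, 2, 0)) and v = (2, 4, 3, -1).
proj_W(v) = (2, 1/2, -1/2, 0)

Set up U = [u_1 | ... | u_2] ∈ R^(4×2). The projector onto W = col(U) is P = U (U^T U)^(-1) U^T.
Compute U^T U =
  [6, 2]
  [2, 17],
and U^T v = (5, 4).
Solve U^T U · c = U^T v for the coefficients: c = (11/14, 1/7). The projection is proj_W(v) = U c.
Check: (v - proj_W(v)) · u_1 = 0  (should be 0).
Check: (v - proj_W(v)) · u_2 = 0  (should be 0).
Result: proj_W(v) = (2, 1/2, -1/2, 0).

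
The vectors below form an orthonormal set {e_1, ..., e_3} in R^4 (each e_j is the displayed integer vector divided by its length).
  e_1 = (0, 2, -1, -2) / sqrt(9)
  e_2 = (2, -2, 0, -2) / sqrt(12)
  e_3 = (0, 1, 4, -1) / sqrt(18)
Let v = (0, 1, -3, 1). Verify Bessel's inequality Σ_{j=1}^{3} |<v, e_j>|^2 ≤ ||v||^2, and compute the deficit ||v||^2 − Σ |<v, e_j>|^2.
Σ |<v, e_j>|^2 = 31/3; ||v||^2 = 11; deficit = 2/3

Write each e_j = u_j / sqrt(<u_j, u_j>) where u_j is the displayed integer vector. Then <v, e_j> = <v, u_j> / sqrt(<u_j, u_j>), so |<v, e_j>|^2 = <v, u_j>^2 / <u_j, u_j>.
Coefficients: <v, e_1> = 3/sqrt(9), <v, e_2> = -4/sqrt(12), <v, e_3> = -12/sqrt(18).
Square and sum: Σ |<v, e_j>|^2 = 31/3.
Compute ||v||^2 = v·v = 11.
Deficit = 11 − 31/3 = 2/3 ≥ 0, confirming Bessel's inequality. (The deficit equals ||v − Σ <v,e_j> e_j||^2, the squared distance from v to span{e_j}.)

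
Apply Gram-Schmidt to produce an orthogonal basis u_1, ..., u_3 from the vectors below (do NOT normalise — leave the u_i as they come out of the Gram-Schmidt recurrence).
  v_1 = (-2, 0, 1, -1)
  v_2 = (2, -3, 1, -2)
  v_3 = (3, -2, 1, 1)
Orthogonal basis:
  u_1 = (-2, 0, 1, -1)
  u_2 = (5/3, -3, 7/6, -13/6)
  u_3 = (7/107, -34/107, 144/107, 130/107)

Apply the Gram-Schmidt recurrence
  u_1 = v_1
  u_i = v_i − Σ_{j<i} ((v_i · u_j) / (u_j · u_j)) · u_j.

Step by step this gives:
  u_1 = (-2, 0, 1, -1)
  u_2 = (5/3, -3, 7/6, -13/6)
  u_3 = (7/107, -34/107, 144/107, 130/107)

Orthogonality check:
  u_2 · u_1 = 0 (should be 0)
  u_3 · u_1 = 0 (should be 0)
  u_3 · u_2 = 0 (should be 0)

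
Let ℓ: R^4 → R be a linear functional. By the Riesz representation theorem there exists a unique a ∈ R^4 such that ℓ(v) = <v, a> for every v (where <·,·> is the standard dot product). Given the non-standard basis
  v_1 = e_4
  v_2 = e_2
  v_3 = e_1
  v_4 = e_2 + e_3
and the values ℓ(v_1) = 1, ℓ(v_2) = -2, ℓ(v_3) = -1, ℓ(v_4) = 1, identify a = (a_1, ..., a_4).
a = (-1, -2, 3, 1)

Write a = (a_1, ..., a_4) in the standard basis. For each basis vector v_i, ℓ(v_i) = <v_i, a> is a linear equation in the a_j's. Collect the n equations into a matrix system V a = ℓ, where row i of V is v_i (expressed in the standard basis). Since V is invertible (lower-triangular with 1s on the diagonal, up to permutation), solve by back-substitution:
  V =
[[0, 0, 0, 1],
 [0, 1, 0, 0],
 [1, 0, 0, 0],
 [0, 1, 1, 0]]
  V a = (1, -2, -1, 1)
Solving gives a = (-1, -2, 3, 1).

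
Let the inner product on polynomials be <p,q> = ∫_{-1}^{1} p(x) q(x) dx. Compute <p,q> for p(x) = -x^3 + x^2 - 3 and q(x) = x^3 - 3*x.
<p,q> = 32/35

Expand the product: p(x)·q(x) = -x^6 + x^5 + 3*x^4 - 6*x^3 + 9*x.
∫_{-1}^{1} of each monomial x^k gives [2/(k+1) if k even, 0 if k odd]. Integrating term-by-term (or equivalently evaluating the antiderivative F(x) = -x^7/7 + x^6/6 + 3*x^5/5 - 3*x^4/2 + 9*x^2/2 at the endpoints):
  F(1) − F(−1) = 761/210 − (569/210) = 32/35.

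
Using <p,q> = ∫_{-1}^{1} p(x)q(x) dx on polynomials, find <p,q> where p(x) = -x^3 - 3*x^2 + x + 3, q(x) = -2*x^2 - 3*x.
<p,q> = -12/5

Expand the product: p(x)·q(x) = 2*x^5 + 9*x^4 + 7*x^3 - 9*x^2 - 9*x.
∫_{-1}^{1} of each monomial x^k gives [2/(k+1) if k even, 0 if k odd]. Integrating term-by-term (or equivalently evaluating the antiderivative F(x) = x^6/3 + 9*x^5/5 + 7*x^4/4 - 3*x^3 - 9*x^2/2 at the endpoints):
  F(1) − F(−1) = -217/60 − (-73/60) = -12/5.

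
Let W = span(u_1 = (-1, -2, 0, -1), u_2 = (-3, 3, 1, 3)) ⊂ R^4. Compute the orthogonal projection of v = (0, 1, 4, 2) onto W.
proj_W(v) = (-32/33, 115/66, 9/22, 49/33)

Set up U = [u_1 | ... | u_2] ∈ R^(4×2). The projector onto W = col(U) is P = U (U^T U)^(-1) U^T.
Compute U^T U =
  [6, -6]
  [-6, 28],
and U^T v = (-4, 13).
Solve U^T U · c = U^T v for the coefficients: c = (-17/66, 9/22). The projection is proj_W(v) = U c.
Check: (v - proj_W(v)) · u_1 = 0  (should be 0).
Check: (v - proj_W(v)) · u_2 = 0  (should be 0).
Result: proj_W(v) = (-32/33, 115/66, 9/22, 49/33).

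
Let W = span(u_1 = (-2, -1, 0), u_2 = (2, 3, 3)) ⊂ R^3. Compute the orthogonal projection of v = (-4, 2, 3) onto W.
proj_W(v) = (-208/61, 50/61, 231/61)

Set up U = [u_1 | ... | u_2] ∈ R^(3×2). The projector onto W = col(U) is P = U (U^T U)^(-1) U^T.
Compute U^T U =
  [5, -7]
  [-7, 22],
and U^T v = (6, 7).
Solve U^T U · c = U^T v for the coefficients: c = (181/61, 77/61). The projection is proj_W(v) = U c.
Check: (v - proj_W(v)) · u_1 = 0  (should be 0).
Check: (v - proj_W(v)) · u_2 = 0  (should be 0).
Result: proj_W(v) = (-208/61, 50/61, 231/61).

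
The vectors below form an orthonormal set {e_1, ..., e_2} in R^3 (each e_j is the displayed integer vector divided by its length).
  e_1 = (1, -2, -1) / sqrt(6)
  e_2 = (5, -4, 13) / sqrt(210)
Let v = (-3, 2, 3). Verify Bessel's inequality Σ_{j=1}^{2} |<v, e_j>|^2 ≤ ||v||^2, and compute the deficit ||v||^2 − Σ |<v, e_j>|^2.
Σ |<v, e_j>|^2 = 626/35; ||v||^2 = 22; deficit = 144/35

Write each e_j = u_j / sqrt(<u_j, u_j>) where u_j is the displayed integer vector. Then <v, e_j> = <v, u_j> / sqrt(<u_j, u_j>), so |<v, e_j>|^2 = <v, u_j>^2 / <u_j, u_j>.
Coefficients: <v, e_1> = -10/sqrt(6), <v, e_2> = 16/sqrt(210).
Square and sum: Σ |<v, e_j>|^2 = 626/35.
Compute ||v||^2 = v·v = 22.
Deficit = 22 − 626/35 = 144/35 ≥ 0, confirming Bessel's inequality. (The deficit equals ||v − Σ <v,e_j> e_j||^2, the squared distance from v to span{e_j}.)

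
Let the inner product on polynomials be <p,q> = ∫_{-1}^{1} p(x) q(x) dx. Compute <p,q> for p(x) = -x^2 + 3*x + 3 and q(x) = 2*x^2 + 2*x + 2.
<p,q> = 268/15

Expand the product: p(x)·q(x) = -2*x^4 + 4*x^3 + 10*x^2 + 12*x + 6.
∫_{-1}^{1} of each monomial x^k gives [2/(k+1) if k even, 0 if k odd]. Integrating term-by-term (or equivalently evaluating the antiderivative F(x) = -2*x^5/5 + x^4 + 10*x^3/3 + 6*x^2 + 6*x at the endpoints):
  F(1) − F(−1) = 239/15 − (-29/15) = 268/15.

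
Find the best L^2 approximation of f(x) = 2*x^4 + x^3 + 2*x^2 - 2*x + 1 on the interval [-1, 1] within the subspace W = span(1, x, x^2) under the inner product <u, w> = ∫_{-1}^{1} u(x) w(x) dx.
g(x) = 26*x^2/7 - 7*x/5 + 29/35

The best approximation g ∈ W is the orthogonal projection of f onto W. Writing g = a_0 + a_1 x + a_2 x^2, the coefficients solve the normal equations G · a = b where
  G_{ij} = <φ_i, φ_j> and b_i = <f, φ_i>, with φ_0 = 1, φ_1 = x, φ_2 = x^2.
G =
  [2, 0, 2/3]
  [0, 2/3, 0]
  [2/3, 0, 2/5],
b = (62/15, -14/15, 214/105).
Solving gives a_0 = 29/35, a_1 = -7/5, a_2 = 26/7, so
  g(x) = 26*x^2/7 - 7*x/5 + 29/35.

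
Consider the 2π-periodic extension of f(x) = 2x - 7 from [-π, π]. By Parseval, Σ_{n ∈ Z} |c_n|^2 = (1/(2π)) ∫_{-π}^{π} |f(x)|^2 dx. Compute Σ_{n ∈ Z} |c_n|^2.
Σ |c_n|^2 = 4π^2/3 + 49

Expand and integrate term by term over [-π, π]:
  ∫ (2x)^2 dx = 4·(2π^3/3); ∫ 2·2·(-7)·x dx = 0 (odd integrand); ∫ (-7)^2 dx = 49·2π.
So (1/(2π)) ∫_{-π}^{π} (2x - 7)^2 dx = 4π^2/3 + 49 = 4π^2/3 + 49.
Parseval ⇒ Σ |c_n|^2 = 4π^2/3 + 49.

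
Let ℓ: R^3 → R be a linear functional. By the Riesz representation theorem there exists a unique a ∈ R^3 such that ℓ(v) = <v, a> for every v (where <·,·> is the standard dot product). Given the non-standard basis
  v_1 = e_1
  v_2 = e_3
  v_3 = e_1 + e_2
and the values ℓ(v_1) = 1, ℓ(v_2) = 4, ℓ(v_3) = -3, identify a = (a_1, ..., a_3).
a = (1, -4, 4)

Write a = (a_1, ..., a_3) in the standard basis. For each basis vector v_i, ℓ(v_i) = <v_i, a> is a linear equation in the a_j's. Collect the n equations into a matrix system V a = ℓ, where row i of V is v_i (expressed in the standard basis). Since V is invertible (lower-triangular with 1s on the diagonal, up to permutation), solve by back-substitution:
  V =
[[1, 0, 0],
 [0, 0, 1],
 [1, 1, 0]]
  V a = (1, 4, -3)
Solving gives a = (1, -4, 4).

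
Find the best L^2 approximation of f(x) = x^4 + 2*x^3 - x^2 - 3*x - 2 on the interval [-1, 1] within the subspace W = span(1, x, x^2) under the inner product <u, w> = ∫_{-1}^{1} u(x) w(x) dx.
g(x) = -x^2/7 - 9*x/5 - 73/35

The best approximation g ∈ W is the orthogonal projection of f onto W. Writing g = a_0 + a_1 x + a_2 x^2, the coefficients solve the normal equations G · a = b where
  G_{ij} = <φ_i, φ_j> and b_i = <f, φ_i>, with φ_0 = 1, φ_1 = x, φ_2 = x^2.
G =
  [2, 0, 2/3]
  [0, 2/3, 0]
  [2/3, 0, 2/5],
b = (-64/15, -6/5, -152/105).
Solving gives a_0 = -73/35, a_1 = -9/5, a_2 = -1/7, so
  g(x) = -x^2/7 - 9*x/5 - 73/35.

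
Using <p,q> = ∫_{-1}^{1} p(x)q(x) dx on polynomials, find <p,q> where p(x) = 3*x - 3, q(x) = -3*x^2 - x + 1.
<p,q> = -2

Expand the product: p(x)·q(x) = -9*x^3 + 6*x^2 + 6*x - 3.
∫_{-1}^{1} of each monomial x^k gives [2/(k+1) if k even, 0 if k odd]. Integrating term-by-term (or equivalently evaluating the antiderivative F(x) = -9*x^4/4 + 2*x^3 + 3*x^2 - 3*x at the endpoints):
  F(1) − F(−1) = -1/4 − (7/4) = -2.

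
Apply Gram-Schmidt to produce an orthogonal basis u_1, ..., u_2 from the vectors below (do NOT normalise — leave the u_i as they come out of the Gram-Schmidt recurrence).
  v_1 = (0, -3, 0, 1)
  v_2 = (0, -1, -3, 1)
Orthogonal basis:
  u_1 = (0, -3, 0, 1)
  u_2 = (0, 1/5, -3, 3/5)

Apply the Gram-Schmidt recurrence
  u_1 = v_1
  u_i = v_i − Σ_{j<i} ((v_i · u_j) / (u_j · u_j)) · u_j.

Step by step this gives:
  u_1 = (0, -3, 0, 1)
  u_2 = (0, 1/5, -3, 3/5)

Orthogonality check:
  u_2 · u_1 = 0 (should be 0)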